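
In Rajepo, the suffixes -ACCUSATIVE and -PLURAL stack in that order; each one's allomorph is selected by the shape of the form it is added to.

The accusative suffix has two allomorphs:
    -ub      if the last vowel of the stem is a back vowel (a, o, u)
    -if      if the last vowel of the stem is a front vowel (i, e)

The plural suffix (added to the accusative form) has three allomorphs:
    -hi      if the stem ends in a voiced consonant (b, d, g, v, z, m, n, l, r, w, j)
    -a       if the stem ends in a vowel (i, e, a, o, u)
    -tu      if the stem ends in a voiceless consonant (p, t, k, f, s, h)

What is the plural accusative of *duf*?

*duf*: last vowel = /u/, a back vowel → -ub → *dufub*.
The accusative form *dufub*: final sound = /b/, a voiced consonant → -hi → *dufubhi*.

dufubhi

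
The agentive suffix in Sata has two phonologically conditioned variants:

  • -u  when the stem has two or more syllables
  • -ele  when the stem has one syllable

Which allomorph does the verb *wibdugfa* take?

-u

*wibdugfa* (3 syllables) → -u.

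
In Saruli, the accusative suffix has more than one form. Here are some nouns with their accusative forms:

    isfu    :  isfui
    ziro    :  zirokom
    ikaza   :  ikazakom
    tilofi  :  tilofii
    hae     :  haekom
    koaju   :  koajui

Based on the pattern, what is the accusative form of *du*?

dui

The pattern is height harmony: -i when the last vowel of the stem is a high vowel (*isfu*, *tilofi*, *koaju*); -kom when the last vowel of the stem is a non-high vowel (*ziro*, *ikaza*, *hae*).
The last vowel of *du* is /u/, which is a high vowel, so the suffix is -i, giving *dui*.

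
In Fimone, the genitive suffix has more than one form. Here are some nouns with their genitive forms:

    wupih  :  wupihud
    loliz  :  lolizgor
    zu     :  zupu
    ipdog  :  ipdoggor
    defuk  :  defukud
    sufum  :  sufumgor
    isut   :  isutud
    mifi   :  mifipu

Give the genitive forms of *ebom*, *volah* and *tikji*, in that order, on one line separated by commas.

The suffix is conditioned by the final sound: -ud when the stem ends in a voiceless consonant (*wupih*, *defuk*, *isut*); -gor when the stem ends in a voiced consonant (*loliz*, *ipdog*, *sufum*); -pu when the stem ends in a vowel (*zu*, *mifi*).
*ebom* — final sound /m/ (a voiced consonant) → -gor → *ebomgor*.
*volah*: final sound = /h/, a voiceless consonant → -ud → *volahud*.
Since the final sound of *tikji* is /i/ (a vowel), it takes -pu, giving *tikjipu*.

ebomgor, volahud, tikjipu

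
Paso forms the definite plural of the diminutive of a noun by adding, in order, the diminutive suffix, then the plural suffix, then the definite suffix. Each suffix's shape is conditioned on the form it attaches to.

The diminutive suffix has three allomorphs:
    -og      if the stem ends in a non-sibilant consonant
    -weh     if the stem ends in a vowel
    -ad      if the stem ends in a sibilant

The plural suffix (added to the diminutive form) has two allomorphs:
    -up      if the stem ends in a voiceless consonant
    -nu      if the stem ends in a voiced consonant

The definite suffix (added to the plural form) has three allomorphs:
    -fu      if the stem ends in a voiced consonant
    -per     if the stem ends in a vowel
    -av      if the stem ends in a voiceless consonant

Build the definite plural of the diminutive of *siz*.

sizadnuper

The final sound of *siz* is /z/, which is a sibilant, so the diminutive suffix is -ad, giving *sizad*.
The diminutive form *sizad*: final consonant = /d/, voiced → -nu → *sizadnu*.
The plural form *sizadnu*: final sound = /u/, a vowel → -per → *sizadnuper*.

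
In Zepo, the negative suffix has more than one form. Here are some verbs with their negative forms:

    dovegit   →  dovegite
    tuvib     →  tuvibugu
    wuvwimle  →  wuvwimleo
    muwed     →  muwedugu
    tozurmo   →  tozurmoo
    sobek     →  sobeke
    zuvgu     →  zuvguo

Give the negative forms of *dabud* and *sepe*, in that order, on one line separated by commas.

dabudugu, sepeo

The pattern is voicing of the final sound: -e when the stem ends in a voiceless consonant (*dovegit*, *sobek*); -ugu when the stem ends in a voiced consonant (*tuvib*, *muwed*); -o when the stem ends in a vowel (*wuvwimle*, *tozurmo*, *zuvgu*).
The final sound of *dabud* is /d/, which is a voiced consonant, so the suffix is -ugu, giving *dabudugu*.
*sepe*: final sound = /e/, a vowel → -o → *sepeo*.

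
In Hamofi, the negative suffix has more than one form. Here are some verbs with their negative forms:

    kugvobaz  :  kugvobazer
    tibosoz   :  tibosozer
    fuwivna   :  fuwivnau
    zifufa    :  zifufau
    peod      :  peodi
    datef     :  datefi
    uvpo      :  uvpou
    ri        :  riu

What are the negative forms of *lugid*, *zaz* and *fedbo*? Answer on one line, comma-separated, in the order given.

lugidi, zazer, fedbou

The suffix is conditioned by the final sound: -er when the stem ends in a sibilant (*kugvobaz*, *tibosoz*); -i when the stem ends in a non-sibilant consonant (*peod*, *datef*); -u when the stem ends in a vowel (*fuwivna*, *zifufa*, *uvpo*, *ri*).
*lugid* — final sound /d/ (a non-sibilant consonant) → -i → *lugidi*.
Since the final sound of *zaz* is /z/ (a sibilant), it takes -er, giving *zazer*.
*fedbo*: final sound = /o/, a vowel → -u → *fedbou*.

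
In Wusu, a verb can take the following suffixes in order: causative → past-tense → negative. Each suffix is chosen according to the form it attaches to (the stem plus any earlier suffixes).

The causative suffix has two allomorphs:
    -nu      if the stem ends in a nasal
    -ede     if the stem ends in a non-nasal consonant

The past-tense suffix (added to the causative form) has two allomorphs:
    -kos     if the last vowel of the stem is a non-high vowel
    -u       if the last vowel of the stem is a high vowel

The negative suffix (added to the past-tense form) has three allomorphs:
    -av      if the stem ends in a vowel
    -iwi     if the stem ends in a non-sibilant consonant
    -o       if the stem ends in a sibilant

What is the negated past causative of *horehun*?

horehunnuuav

Since the final consonant of *horehun* is /n/ (a nasal), it takes -nu, giving *horehunnu*.
The last vowel of the causative form *horehunnu* is /u/, which is a high vowel, so the past-tense suffix is -u, giving *horehunnuu*.
The final sound of the past-tense form *horehunnuu* is /u/, which is a vowel, so the negative suffix is -av, giving *horehunnuuav*.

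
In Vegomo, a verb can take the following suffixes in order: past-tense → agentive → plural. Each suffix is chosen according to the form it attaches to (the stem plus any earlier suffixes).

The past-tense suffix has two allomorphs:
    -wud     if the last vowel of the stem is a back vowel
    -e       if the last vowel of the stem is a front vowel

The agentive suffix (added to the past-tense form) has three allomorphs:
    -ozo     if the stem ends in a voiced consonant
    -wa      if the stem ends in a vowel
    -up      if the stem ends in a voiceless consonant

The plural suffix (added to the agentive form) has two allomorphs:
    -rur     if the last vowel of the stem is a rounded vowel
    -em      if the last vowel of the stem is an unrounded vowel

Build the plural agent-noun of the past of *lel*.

*lel*: last vowel = /e/, a front vowel → -e → *lele*.
The past-tense form *lele* — final sound /e/ (a vowel) → -wa → *lelewa*.
Since the last vowel of the agentive form *lelewa* is /a/ (an unrounded vowel), it takes -em, giving *lelewaem*.

lelewaem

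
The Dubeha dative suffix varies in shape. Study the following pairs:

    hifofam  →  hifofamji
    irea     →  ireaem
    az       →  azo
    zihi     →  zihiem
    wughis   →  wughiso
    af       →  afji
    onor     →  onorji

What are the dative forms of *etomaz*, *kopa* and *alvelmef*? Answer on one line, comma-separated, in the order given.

The alternation tracks the final sound of the stem — -o when the stem ends in a sibilant (*az*, *wughis*); -ji when the stem ends in a non-sibilant consonant (*hifofam*, *af*, *onor*); -em when the stem ends in a vowel (*irea*, *zihi*).
The final sound of *etomaz* is /z/, which is a sibilant, so the suffix is -o, giving *etomazo*.
Since the final sound of *kopa* is /a/ (a vowel), it takes -em, giving *kopaem*.
The final sound of *alvelmef* is /f/, which is a non-sibilant consonant, so the suffix is -ji, giving *alvelmefji*.

etomazo, kopaem, alvelmefji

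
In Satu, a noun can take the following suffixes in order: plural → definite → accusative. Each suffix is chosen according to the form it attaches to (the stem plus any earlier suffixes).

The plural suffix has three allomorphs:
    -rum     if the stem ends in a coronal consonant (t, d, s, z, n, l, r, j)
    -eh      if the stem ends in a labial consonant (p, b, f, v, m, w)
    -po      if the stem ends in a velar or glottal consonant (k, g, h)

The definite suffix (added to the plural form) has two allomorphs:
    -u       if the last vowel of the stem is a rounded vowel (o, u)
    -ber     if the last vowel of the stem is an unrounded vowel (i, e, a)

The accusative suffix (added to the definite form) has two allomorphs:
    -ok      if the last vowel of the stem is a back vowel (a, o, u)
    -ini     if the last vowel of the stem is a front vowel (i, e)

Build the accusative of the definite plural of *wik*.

Since the final consonant of *wik* is /k/ (velar/glottal), it takes -po, giving *wikpo*.
Since the last vowel of the plural form *wikpo* is /o/ (a rounded vowel), it takes -u, giving *wikpou*.
The last vowel of the definite form *wikpou* is /u/, which is a back vowel, so the accusative suffix is -ok, giving *wikpouok*.

wikpouok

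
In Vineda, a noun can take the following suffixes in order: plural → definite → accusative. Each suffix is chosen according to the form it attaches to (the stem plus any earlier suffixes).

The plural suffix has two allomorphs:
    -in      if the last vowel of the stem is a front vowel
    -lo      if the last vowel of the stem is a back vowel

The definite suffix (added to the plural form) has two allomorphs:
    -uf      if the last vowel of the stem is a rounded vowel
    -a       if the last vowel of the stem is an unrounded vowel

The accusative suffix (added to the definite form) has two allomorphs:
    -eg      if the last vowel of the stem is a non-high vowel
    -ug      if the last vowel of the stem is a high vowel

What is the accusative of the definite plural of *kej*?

kejinaeg

*kej* — last vowel /e/ (a front vowel) → -in → *kejin*.
Since the last vowel of the plural form *kejin* is /i/ (an unrounded vowel), it takes -a, giving *kejina*.
The definite form *kejina*: last vowel = /a/, a non-high vowel → -eg → *kejinaeg*.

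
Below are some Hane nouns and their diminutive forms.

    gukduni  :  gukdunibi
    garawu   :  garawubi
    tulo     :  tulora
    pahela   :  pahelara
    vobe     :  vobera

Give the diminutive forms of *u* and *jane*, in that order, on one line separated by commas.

The alternation tracks the last vowel of the stem — -bi when the last vowel of the stem is a high vowel (*gukduni*, *garawu*); -ra when the last vowel of the stem is a non-high vowel (*tulo*, *pahela*, *vobe*).
*u*: last vowel = /u/, a high vowel → -bi → *ubi*.
*jane*: last vowel = /e/, a non-high vowel → -ra → *janera*.

ubi, janera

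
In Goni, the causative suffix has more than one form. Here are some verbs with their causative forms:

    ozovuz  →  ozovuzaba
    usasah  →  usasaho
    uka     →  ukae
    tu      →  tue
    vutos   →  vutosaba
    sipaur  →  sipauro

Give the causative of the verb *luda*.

The suffix is conditioned by the final sound: -aba when the stem ends in a sibilant (*ozovuz*, *vutos*); -o when the stem ends in a non-sibilant consonant (*usasah*, *sipaur*); -e when the stem ends in a vowel (*uka*, *tu*).
*luda*: final sound = /a/, a vowel → -e → *ludae*.

ludae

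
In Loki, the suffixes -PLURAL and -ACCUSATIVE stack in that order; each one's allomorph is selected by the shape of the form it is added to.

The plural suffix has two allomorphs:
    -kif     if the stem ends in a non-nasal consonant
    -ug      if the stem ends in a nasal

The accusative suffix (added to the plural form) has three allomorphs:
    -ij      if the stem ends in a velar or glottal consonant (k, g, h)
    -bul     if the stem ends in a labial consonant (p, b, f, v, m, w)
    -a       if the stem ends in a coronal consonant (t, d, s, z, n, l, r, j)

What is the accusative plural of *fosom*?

Since the final consonant of *fosom* is /m/ (a nasal), it takes -ug, giving *fosomug*.
Since the final consonant of the plural form *fosomug* is /g/ (velar/glottal), it takes -ij, giving *fosomugij*.

fosomugij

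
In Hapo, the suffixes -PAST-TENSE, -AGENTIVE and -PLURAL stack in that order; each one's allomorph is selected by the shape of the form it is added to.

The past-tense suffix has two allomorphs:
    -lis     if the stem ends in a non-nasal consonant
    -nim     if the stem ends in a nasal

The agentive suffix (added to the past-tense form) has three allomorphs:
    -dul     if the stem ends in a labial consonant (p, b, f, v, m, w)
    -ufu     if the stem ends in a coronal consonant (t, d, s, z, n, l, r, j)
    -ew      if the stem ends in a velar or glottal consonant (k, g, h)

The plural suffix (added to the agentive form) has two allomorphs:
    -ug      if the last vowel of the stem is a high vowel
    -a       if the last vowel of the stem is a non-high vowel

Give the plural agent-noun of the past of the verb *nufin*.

nufinnimdulug

*nufin* — final consonant /n/ (a nasal) → -nim → *nufinnim*.
Since the final consonant of the past-tense form *nufinnim* is /m/ (labial), it takes -dul, giving *nufinnimdul*.
The last vowel of the agentive form *nufinnimdul* is /u/, which is a high vowel, so the plural suffix is -ug, giving *nufinnimdulug*.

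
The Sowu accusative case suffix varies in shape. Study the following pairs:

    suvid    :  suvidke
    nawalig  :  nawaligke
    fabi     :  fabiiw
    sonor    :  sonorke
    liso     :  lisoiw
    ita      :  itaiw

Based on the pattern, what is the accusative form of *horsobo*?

Looking at the final sound of each stem: -ke when the stem ends in a consonant (*suvid*, *nawalig*, *sonor*); -iw when the stem ends in a vowel (*fabi*, *liso*, *ita*).
The final sound of *horsobo* is /o/, which is a vowel, so the suffix is -iw, giving *horsoboiw*.

horsoboiw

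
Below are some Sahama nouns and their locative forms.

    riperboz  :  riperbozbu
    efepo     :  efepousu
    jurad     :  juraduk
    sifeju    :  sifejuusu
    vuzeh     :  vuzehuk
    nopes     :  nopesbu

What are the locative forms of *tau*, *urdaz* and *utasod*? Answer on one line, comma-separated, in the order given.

tauusu, urdazbu, utasoduk

Looking at the final sound of each stem: -bu when the stem ends in a sibilant (*riperboz*, *nopes*); -uk when the stem ends in a non-sibilant consonant (*jurad*, *vuzeh*); -usu when the stem ends in a vowel (*efepo*, *sifeju*).
*tau*: final sound = /u/, a vowel → -usu → *tauusu*.
Since the final sound of *urdaz* is /z/ (a sibilant), it takes -bu, giving *urdazbu*.
The final sound of *utasod* is /d/, which is a non-sibilant consonant, so the suffix is -uk, giving *utasoduk*.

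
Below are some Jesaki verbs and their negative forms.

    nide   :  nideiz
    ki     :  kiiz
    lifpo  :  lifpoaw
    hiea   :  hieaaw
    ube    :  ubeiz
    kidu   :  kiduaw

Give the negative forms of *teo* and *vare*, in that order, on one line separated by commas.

teoaw, vareiz

The suffix is conditioned by the last vowel: -iz when the last vowel of the stem is a front vowel (*nide*, *ki*, *ube*); -aw when the last vowel of the stem is a back vowel (*lifpo*, *hiea*, *kidu*).
Since the last vowel of *teo* is /o/ (a back vowel), it takes -aw, giving *teoaw*.
*vare*: last vowel = /e/, a front vowel → -iz → *vareiz*.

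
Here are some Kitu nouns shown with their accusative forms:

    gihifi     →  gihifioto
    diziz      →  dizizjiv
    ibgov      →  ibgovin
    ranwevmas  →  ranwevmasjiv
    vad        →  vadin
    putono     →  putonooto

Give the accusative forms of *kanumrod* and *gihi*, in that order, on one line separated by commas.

Looking at the final sound of each stem: -jiv when the stem ends in a sibilant (*diziz*, *ranwevmas*); -in when the stem ends in a non-sibilant consonant (*ibgov*, *vad*); -oto when the stem ends in a vowel (*gihifi*, *putono*).
*kanumrod* — final sound /d/ (a non-sibilant consonant) → -in → *kanumrodin*.
Since the final sound of *gihi* is /i/ (a vowel), it takes -oto, giving *gihioto*.

kanumrodin, gihioto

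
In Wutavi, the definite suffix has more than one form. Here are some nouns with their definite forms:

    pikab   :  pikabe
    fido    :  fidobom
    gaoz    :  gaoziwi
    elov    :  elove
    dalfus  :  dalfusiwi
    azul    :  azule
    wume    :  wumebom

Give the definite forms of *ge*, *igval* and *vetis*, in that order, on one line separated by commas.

Looking at the final sound of each stem: -iwi when the stem ends in a sibilant (*gaoz*, *dalfus*); -e when the stem ends in a non-sibilant consonant (*pikab*, *elov*, *azul*); -bom when the stem ends in a vowel (*fido*, *wume*).
*ge* — final sound /e/ (a vowel) → -bom → *gebom*.
*igval* — final sound /l/ (a non-sibilant consonant) → -e → *igvale*.
The final sound of *vetis* is /s/, which is a sibilant, so the suffix is -iwi, giving *vetisiwi*.

gebom, igvale, vetisiwi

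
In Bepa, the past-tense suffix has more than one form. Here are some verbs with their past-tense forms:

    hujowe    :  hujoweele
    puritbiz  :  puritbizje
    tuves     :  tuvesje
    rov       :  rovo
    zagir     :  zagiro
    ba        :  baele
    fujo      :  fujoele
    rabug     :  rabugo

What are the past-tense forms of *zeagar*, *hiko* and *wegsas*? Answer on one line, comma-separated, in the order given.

Looking at the final sound of each stem: -je when the stem ends in a sibilant (*puritbiz*, *tuves*); -o when the stem ends in a non-sibilant consonant (*rov*, *zagir*, *rabug*); -ele when the stem ends in a vowel (*hujowe*, *ba*, *fujo*).
*zeagar*: final sound = /r/, a non-sibilant consonant → -o → *zeagaro*.
Since the final sound of *hiko* is /o/ (a vowel), it takes -ele, giving *hikoele*.
The final sound of *wegsas* is /s/, which is a sibilant, so the suffix is -je, giving *wegsasje*.

zeagaro, hikoele, wegsasje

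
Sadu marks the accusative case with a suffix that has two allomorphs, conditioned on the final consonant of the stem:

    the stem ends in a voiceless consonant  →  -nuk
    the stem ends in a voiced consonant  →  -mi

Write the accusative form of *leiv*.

The final consonant of *leiv* is /v/, which is voiced, so the suffix is -mi, giving *leivmi*.

leivmi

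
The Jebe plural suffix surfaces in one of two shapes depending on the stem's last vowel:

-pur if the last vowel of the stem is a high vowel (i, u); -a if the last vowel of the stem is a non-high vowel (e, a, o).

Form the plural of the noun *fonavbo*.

fonavboa

*fonavbo* — last vowel /o/ (a non-high vowel) → -a → *fonavboa*.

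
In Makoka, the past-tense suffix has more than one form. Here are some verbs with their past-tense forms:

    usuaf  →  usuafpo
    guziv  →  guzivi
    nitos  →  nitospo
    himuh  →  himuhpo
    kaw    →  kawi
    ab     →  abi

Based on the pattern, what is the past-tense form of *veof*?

veofpo

Looking at the final consonant of each stem: -po when the stem ends in a voiceless consonant (*usuaf*, *nitos*, *himuh*); -i when the stem ends in a voiced consonant (*guziv*, *kaw*, *ab*).
*veof* — final consonant /f/ (voiceless) → -po → *veofpo*.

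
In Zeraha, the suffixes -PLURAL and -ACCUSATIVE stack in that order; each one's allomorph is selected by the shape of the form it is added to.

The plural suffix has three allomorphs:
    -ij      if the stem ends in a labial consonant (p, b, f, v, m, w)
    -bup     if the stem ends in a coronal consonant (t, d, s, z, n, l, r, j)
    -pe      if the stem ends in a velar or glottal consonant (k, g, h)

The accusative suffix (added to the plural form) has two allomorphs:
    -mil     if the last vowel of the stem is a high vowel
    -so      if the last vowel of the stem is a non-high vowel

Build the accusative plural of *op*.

The final consonant of *op* is /p/, which is labial, so the plural suffix is -ij, giving *opij*.
The last vowel of the plural form *opij* is /i/, which is a high vowel, so the accusative suffix is -mil, giving *opijmil*.

opijmil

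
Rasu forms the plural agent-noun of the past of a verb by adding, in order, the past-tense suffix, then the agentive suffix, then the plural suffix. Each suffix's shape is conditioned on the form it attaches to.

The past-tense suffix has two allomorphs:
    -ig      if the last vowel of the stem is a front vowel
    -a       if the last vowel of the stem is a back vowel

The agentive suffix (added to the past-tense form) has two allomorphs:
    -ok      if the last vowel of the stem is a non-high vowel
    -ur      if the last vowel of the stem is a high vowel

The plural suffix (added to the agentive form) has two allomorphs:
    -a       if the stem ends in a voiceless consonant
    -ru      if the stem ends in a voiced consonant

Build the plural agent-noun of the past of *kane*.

kaneigurru

*kane* — last vowel /e/ (a front vowel) → -ig → *kaneig*.
The past-tense form *kaneig*: last vowel = /i/, a high vowel → -ur → *kaneigur*.
The agentive form *kaneigur*: final consonant = /r/, voiced → -ru → *kaneigurru*.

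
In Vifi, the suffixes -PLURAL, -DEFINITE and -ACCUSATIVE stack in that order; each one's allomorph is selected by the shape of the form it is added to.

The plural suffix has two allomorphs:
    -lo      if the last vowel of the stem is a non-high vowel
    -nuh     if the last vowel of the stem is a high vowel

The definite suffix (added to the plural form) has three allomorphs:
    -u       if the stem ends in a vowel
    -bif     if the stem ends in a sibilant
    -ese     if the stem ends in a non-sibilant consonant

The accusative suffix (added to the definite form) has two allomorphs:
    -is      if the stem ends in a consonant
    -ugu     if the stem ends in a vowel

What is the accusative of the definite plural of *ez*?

*ez*: last vowel = /e/, a non-high vowel → -lo → *ezlo*.
The plural form *ezlo*: final sound = /o/, a vowel → -u → *ezlou*.
The definite form *ezlou* — final sound /u/ (a vowel) → -ugu → *ezlouugu*.

ezlouugu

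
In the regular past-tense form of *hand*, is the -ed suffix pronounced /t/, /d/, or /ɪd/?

/ɪd/

The stem *hand* ends in /t/ or /d/.
The -ed suffix is realized as /ɪd/ after /t, d/; as /t/ after other voiceless consonants; and as /d/ after other voiced sounds.
So -ed on *hand* is pronounced /ɪd/.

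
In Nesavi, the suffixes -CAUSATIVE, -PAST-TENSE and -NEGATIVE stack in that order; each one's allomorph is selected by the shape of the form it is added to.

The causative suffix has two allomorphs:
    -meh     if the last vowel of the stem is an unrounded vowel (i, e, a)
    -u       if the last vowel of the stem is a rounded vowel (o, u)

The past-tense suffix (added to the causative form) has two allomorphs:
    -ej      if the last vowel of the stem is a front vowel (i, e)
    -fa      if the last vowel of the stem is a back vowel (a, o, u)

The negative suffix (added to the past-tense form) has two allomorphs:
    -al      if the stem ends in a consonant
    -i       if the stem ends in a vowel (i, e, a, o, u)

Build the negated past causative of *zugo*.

Since the last vowel of *zugo* is /o/ (a rounded vowel), it takes -u, giving *zugou*.
The last vowel of the causative form *zugou* is /u/, which is a back vowel, so the past-tense suffix is -fa, giving *zugoufa*.
The final sound of the past-tense form *zugoufa* is /a/, which is a vowel, so the negative suffix is -i, giving *zugoufai*.

zugoufai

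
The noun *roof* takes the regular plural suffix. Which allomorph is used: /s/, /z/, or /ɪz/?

/s/

The stem *roof* ends in a voiceless non-sibilant consonant.
The plural suffix surfaces as /ɪz/ after sibilants, /s/ after other voiceless consonants, and /z/ after other voiced sounds.
So the plural -s on *roof* is pronounced /s/.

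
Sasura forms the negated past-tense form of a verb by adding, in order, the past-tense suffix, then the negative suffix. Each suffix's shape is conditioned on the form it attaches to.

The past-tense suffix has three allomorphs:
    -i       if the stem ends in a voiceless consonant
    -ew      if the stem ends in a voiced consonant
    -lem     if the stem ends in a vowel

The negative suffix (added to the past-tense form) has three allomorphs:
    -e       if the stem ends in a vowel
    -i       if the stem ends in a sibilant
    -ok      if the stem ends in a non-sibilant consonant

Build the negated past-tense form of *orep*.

*orep* — final sound /p/ (a voiceless consonant) → -i → *orepi*.
The final sound of the past-tense form *orepi* is /i/, which is a vowel, so the negative suffix is -e, giving *orepie*.

orepie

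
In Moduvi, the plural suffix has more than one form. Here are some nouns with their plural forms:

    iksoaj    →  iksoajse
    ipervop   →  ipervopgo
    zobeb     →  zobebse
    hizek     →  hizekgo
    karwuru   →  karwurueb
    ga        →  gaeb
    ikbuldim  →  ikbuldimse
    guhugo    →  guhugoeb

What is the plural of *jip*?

jipgo

The suffix is conditioned by the final sound: -go when the stem ends in a voiceless consonant (*ipervop*, *hizek*); -se when the stem ends in a voiced consonant (*iksoaj*, *zobeb*, *ikbuldim*); -eb when the stem ends in a vowel (*karwuru*, *ga*, *guhugo*).
*jip* — final sound /p/ (a voiceless consonant) → -go → *jipgo*.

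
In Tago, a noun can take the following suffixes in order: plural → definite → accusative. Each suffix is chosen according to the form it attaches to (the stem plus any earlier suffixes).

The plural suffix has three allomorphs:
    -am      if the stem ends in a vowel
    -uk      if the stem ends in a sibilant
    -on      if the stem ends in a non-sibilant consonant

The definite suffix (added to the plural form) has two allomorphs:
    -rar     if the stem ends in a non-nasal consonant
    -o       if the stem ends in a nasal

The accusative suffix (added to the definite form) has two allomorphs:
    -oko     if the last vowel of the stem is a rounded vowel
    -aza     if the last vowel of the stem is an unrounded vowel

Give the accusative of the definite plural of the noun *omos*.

The final sound of *omos* is /s/, which is a sibilant, so the plural suffix is -uk, giving *omosuk*.
Since the final consonant of the plural form *omosuk* is /k/ (non-nasal), it takes -rar, giving *omosukrar*.
Since the last vowel of the definite form *omosukrar* is /a/ (an unrounded vowel), it takes -aza, giving *omosukraraza*.

omosukraraza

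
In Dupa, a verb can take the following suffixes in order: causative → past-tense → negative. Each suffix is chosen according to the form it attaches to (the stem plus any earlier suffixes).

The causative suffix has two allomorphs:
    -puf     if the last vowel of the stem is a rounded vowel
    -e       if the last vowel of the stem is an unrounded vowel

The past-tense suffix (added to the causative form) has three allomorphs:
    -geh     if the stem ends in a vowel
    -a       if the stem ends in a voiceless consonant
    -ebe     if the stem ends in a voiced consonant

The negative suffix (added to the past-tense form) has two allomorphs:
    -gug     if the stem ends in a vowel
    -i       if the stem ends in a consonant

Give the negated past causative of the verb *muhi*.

muhiegehi

*muhi*: last vowel = /i/, an unrounded vowel → -e → *muhie*.
The causative form *muhie* — final sound /e/ (a vowel) → -geh → *muhiegeh*.
The past-tense form *muhiegeh*: final sound = /h/, a consonant → -i → *muhiegehi*.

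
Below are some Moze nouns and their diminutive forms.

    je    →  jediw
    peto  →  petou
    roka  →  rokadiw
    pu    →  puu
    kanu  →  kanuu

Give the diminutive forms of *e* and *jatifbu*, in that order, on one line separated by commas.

ediw, jatifbuu

Looking at the last vowel of each stem: -u when the last vowel of the stem is a rounded vowel (*peto*, *pu*, *kanu*); -diw when the last vowel of the stem is an unrounded vowel (*je*, *roka*).
*e*: last vowel = /e/, an unrounded vowel → -diw → *ediw*.
The last vowel of *jatifbu* is /u/, which is a rounded vowel, so the suffix is -u, giving *jatifbuu*.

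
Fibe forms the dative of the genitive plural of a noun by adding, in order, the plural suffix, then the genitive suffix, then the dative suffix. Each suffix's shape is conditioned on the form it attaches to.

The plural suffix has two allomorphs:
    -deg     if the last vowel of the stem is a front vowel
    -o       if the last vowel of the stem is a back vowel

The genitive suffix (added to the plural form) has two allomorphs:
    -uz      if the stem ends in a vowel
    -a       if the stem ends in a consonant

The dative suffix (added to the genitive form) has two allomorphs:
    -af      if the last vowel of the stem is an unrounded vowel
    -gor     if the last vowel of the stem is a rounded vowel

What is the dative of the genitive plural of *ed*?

The last vowel of *ed* is /e/, which is a front vowel, so the plural suffix is -deg, giving *eddeg*.
The final sound of the plural form *eddeg* is /g/, which is a consonant, so the genitive suffix is -a, giving *eddega*.
The genitive form *eddega* — last vowel /a/ (an unrounded vowel) → -af → *eddegaaf*.

eddegaaf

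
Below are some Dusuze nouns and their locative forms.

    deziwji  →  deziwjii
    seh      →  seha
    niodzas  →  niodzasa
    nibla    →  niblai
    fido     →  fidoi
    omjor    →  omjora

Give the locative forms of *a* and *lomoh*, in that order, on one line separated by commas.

Looking at the final sound of each stem: -a when the stem ends in a consonant (*seh*, *niodzas*, *omjor*); -i when the stem ends in a vowel (*deziwji*, *nibla*, *fido*).
The final sound of *a* is /a/, which is a vowel, so the suffix is -i, giving *ai*.
*lomoh* — final sound /h/ (a consonant) → -a → *lomoha*.

ai, lomoha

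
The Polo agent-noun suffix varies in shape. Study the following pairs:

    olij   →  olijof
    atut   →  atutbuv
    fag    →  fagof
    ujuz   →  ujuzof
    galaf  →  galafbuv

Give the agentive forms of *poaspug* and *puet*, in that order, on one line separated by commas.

The alternation tracks the final consonant of the stem — -buv when the stem ends in a voiceless consonant (*atut*, *galaf*); -of when the stem ends in a voiced consonant (*olij*, *fag*, *ujuz*).
*poaspug*: final consonant = /g/, voiced → -of → *poaspugof*.
Since the final consonant of *puet* is /t/ (voiceless), it takes -buv, giving *puetbuv*.

poaspugof, puetbuv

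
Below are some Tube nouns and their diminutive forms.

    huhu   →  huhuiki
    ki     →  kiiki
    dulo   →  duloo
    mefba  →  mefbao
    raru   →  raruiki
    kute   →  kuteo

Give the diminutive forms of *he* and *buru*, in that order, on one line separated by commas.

The suffix is conditioned by the last vowel: -iki when the last vowel of the stem is a high vowel (*huhu*, *ki*, *raru*); -o when the last vowel of the stem is a non-high vowel (*dulo*, *mefba*, *kute*).
Since the last vowel of *he* is /e/ (a non-high vowel), it takes -o, giving *heo*.
*buru*: last vowel = /u/, a high vowel → -iki → *buruiki*.

heo, buruiki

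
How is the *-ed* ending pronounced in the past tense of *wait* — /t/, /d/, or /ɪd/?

/ɪd/

The stem *wait* ends in /t/ or /d/.
The -ed suffix is realized as /ɪd/ after /t, d/; as /t/ after other voiceless consonants; and as /d/ after other voiced sounds.
So -ed on *wait* is pronounced /ɪd/.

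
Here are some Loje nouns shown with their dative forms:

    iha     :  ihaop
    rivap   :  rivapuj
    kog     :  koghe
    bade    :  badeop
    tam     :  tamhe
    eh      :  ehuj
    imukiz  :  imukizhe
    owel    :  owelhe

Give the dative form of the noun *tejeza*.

tejezaop

The suffix is conditioned by the final sound: -uj when the stem ends in a voiceless consonant (*rivap*, *eh*); -he when the stem ends in a voiced consonant (*kog*, *tam*, *imukiz*, *owel*); -op when the stem ends in a vowel (*iha*, *bade*).
The final sound of *tejeza* is /a/, which is a vowel, so the suffix is -op, giving *tejezaop*.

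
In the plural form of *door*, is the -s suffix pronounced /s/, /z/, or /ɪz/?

The stem *door* ends in a voiced non-sibilant sound.
The plural suffix surfaces as /ɪz/ after sibilants, /s/ after other voiceless consonants, and /z/ after other voiced sounds.
So the plural -s on *door* is pronounced /z/.

/z/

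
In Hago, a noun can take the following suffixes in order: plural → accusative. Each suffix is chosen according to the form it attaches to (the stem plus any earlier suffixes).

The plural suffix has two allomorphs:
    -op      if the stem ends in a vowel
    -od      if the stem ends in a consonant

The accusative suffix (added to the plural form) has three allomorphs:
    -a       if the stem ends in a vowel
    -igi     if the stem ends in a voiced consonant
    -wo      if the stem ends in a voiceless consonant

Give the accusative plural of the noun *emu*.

emuopwo

*emu*: final sound = /u/, a vowel → -op → *emuop*.
The final sound of the plural form *emuop* is /p/, which is a voiceless consonant, so the accusative suffix is -wo, giving *emuopwo*.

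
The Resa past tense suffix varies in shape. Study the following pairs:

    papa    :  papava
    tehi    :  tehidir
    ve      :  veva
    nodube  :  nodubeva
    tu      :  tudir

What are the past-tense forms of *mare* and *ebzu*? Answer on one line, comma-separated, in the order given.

mareva, ebzudir

The suffix is conditioned by the last vowel: -dir when the last vowel of the stem is a high vowel (*tehi*, *tu*); -va when the last vowel of the stem is a non-high vowel (*papa*, *ve*, *nodube*).
*mare* — last vowel /e/ (a non-high vowel) → -va → *mareva*.
*ebzu* — last vowel /u/ (a high vowel) → -dir → *ebzudir*.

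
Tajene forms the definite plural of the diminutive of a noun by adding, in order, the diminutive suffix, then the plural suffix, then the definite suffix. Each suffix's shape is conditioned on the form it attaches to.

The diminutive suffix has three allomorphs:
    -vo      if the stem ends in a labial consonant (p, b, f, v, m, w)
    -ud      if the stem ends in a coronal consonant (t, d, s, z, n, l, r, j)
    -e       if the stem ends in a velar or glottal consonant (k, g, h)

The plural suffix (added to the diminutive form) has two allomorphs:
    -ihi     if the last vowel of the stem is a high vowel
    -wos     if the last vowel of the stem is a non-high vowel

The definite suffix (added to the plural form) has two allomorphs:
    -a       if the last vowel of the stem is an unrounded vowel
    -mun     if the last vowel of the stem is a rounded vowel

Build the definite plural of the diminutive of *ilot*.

ilotudihia

Since the final consonant of *ilot* is /t/ (coronal), it takes -ud, giving *ilotud*.
The last vowel of the diminutive form *ilotud* is /u/, which is a high vowel, so the plural suffix is -ihi, giving *ilotudihi*.
Since the last vowel of the plural form *ilotudihi* is /i/ (an unrounded vowel), it takes -a, giving *ilotudihia*.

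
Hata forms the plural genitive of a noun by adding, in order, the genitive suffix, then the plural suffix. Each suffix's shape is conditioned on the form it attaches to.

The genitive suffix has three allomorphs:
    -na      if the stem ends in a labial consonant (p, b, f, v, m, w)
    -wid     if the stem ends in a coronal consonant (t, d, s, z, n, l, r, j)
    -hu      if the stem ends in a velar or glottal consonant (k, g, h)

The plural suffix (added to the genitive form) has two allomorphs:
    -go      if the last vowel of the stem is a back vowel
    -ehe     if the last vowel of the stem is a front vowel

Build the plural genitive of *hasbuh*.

hasbuhhugo

*hasbuh* — final consonant /h/ (velar/glottal) → -hu → *hasbuhhu*.
The last vowel of the genitive form *hasbuhhu* is /u/, which is a back vowel, so the plural suffix is -go, giving *hasbuhhugo*.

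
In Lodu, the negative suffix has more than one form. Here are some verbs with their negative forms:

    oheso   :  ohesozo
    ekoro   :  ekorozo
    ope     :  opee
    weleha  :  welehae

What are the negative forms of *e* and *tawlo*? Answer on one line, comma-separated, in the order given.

The pattern is rounding harmony: -zo when the last vowel of the stem is a rounded vowel (*oheso*, *ekoro*); -e when the last vowel of the stem is an unrounded vowel (*ope*, *weleha*).
*e* — last vowel /e/ (an unrounded vowel) → -e → *ee*.
The last vowel of *tawlo* is /o/, which is a rounded vowel, so the suffix is -zo, giving *tawlozo*.

ee, tawlozo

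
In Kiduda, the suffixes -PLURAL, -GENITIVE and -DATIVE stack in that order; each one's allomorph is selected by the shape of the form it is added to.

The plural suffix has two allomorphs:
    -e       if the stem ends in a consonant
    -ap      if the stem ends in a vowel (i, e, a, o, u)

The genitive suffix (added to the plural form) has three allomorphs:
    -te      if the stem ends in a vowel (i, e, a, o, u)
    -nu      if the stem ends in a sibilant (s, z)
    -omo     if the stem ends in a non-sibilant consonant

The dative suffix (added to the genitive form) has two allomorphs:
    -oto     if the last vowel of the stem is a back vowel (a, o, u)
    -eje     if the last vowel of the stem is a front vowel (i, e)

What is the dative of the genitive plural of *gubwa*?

*gubwa*: final sound = /a/, a vowel → -ap → *gubwaap*.
The final sound of the plural form *gubwaap* is /p/, which is a non-sibilant consonant, so the genitive suffix is -omo, giving *gubwaapomo*.
The genitive form *gubwaapomo*: last vowel = /o/, a back vowel → -oto → *gubwaapomooto*.

gubwaapomooto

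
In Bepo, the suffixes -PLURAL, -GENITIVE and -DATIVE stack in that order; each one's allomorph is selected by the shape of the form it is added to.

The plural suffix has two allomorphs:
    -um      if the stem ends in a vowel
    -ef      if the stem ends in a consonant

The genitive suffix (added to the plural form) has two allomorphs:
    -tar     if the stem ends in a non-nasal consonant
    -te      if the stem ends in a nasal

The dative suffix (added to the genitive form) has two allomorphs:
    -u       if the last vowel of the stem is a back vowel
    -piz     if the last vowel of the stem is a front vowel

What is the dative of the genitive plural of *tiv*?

tiveftaru

*tiv*: final sound = /v/, a consonant → -ef → *tivef*.
The plural form *tivef*: final consonant = /f/, non-nasal → -tar → *tiveftar*.
The genitive form *tiveftar*: last vowel = /a/, a back vowel → -u → *tiveftaru*.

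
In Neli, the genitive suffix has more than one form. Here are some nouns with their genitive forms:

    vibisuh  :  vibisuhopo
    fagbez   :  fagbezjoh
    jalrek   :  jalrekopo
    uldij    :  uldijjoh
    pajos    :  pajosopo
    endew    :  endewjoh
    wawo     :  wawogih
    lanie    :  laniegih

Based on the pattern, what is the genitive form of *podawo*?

podawogih

Looking at the final sound of each stem: -opo when the stem ends in a voiceless consonant (*vibisuh*, *jalrek*, *pajos*); -joh when the stem ends in a voiced consonant (*fagbez*, *uldij*, *endew*); -gih when the stem ends in a vowel (*wawo*, *lanie*).
Since the final sound of *podawo* is /o/ (a vowel), it takes -gih, giving *podawogih*.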